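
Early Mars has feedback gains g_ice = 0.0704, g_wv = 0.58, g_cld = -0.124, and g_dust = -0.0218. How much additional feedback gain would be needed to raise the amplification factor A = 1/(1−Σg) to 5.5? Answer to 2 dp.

Current total gain = 0.5046.
Target gain for A = 5.5: g* = 1 − 1/5.5 = 0.8182.
Additional gain needed = 0.8182 − 0.5046 = 0.31.

0.31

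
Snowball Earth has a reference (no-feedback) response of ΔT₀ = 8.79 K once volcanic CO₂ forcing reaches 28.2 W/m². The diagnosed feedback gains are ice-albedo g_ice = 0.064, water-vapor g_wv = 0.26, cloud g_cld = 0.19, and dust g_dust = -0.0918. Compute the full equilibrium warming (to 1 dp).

15.2 K

Total gain g = 0.064 + 0.26 + 0.19 − 0.0918 = 0.4222.
Amplification A = 1/(1 − 0.4222) = 1.731.
ΔT = 8.79 × 1.731 = 15.2 K.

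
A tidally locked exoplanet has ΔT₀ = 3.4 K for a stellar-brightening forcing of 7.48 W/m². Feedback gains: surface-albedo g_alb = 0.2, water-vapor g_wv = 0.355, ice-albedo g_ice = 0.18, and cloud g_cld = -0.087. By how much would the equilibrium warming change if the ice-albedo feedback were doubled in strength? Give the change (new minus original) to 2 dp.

10.11 K

Original: g = 0.648, ΔT = 3.4/(1−0.648) = 9.6591 K.
With doubled ice-albedo: g' = 0.828, ΔT' = 3.4/(1−0.828) = 19.7674 K.
Change = 19.7674 − 9.6591 = 10.11 K.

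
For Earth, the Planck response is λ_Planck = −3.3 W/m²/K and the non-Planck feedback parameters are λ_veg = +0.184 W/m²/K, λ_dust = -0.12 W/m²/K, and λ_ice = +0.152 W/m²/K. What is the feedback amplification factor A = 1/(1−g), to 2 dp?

1.07

Convert to gains: g_veg = 0.184/3.3 = 0.05576; g_dust = -0.12/3.3 = -0.03636; g_ice = 0.152/3.3 = 0.04606.
Total gain g = 0.06546.
A = 1/(1 − 0.06546) = 1.07.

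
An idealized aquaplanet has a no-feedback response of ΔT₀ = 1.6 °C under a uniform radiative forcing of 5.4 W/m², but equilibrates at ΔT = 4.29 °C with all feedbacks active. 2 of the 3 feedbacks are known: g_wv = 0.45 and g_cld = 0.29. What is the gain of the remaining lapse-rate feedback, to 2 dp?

-0.11

Amplification A = ΔT/ΔT₀ = 4.29/1.6 = 2.681.
Total gain g = 1 − 1/A = 1 − 1/2.681 = 0.627.
Known gains sum to 0.45 + 0.29 = 0.74.
g_lr = 0.627 − 0.74 = -0.11.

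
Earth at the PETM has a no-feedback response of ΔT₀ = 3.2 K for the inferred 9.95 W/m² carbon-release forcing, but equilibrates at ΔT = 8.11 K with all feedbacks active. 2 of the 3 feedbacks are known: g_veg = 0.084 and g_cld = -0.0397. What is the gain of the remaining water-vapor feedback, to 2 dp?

0.56

Amplification A = ΔT/ΔT₀ = 8.11/3.2 = 2.534.
Total gain g = 1 − 1/A = 1 − 1/2.534 = 0.6054.
Known gains sum to 0.084 − 0.0397 = 0.0443.
g_wv = 0.6054 − 0.0443 = 0.56.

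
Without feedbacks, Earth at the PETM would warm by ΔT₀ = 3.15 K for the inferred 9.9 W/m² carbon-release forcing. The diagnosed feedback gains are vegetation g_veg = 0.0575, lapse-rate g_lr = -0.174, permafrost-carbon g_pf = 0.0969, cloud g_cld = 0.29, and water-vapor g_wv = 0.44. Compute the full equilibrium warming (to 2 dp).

Total gain g = 0.0575 − 0.174 + 0.0969 + 0.29 + 0.44 = 0.7104.
Amplification A = 1/(1 − 0.7104) = 3.453.
ΔT = 3.15 × 3.453 = 10.88 K.

10.88 K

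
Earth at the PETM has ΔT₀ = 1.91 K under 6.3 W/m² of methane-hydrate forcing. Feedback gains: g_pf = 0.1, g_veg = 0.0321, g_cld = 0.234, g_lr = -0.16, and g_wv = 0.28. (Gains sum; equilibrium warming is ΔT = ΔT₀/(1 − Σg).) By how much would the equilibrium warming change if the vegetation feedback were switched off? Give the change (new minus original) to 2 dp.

Original: g = 0.4861, ΔT = 1.91/(1−0.4861) = 3.7167 K.
Without vegetation: g' = 0.454, ΔT' = 1.91/(1−0.454) = 3.4982 K.
Change = 3.4982 − 3.7167 = -0.22 K.

-0.22 K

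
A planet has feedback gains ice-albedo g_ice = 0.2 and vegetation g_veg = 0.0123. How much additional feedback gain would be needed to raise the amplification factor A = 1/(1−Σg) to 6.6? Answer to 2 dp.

Current total gain = 0.2123.
Target gain for A = 6.6: g* = 1 − 1/6.6 = 0.8485.
Additional gain needed = 0.8485 − 0.2123 = 0.64.

0.64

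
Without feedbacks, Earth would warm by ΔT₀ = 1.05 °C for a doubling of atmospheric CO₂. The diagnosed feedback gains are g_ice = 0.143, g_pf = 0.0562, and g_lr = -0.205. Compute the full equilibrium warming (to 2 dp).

1.04 °C

Total gain g = 0.143 + 0.0562 − 0.205 = -0.0058.
Amplification A = 1/(1 + 0.0058) = 0.9942.
ΔT = 1.05 × 0.9942 = 1.04 °C.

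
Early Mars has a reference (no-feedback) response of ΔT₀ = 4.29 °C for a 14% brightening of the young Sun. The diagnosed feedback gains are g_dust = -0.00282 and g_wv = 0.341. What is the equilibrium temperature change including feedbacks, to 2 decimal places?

Total gain g = -0.00282 + 0.341 = 0.33818.
Amplification A = 1/(1 − 0.33818) = 1.511.
ΔT = 4.29 × 1.511 = 6.48 °C.

6.48 °C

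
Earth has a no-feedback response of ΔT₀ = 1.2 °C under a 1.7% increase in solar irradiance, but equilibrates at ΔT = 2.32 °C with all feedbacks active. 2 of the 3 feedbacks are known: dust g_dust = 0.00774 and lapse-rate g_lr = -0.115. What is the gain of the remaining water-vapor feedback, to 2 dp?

Amplification A = ΔT/ΔT₀ = 2.32/1.2 = 1.933.
Total gain g = 1 − 1/A = 1 − 1/1.933 = 0.4827.
Known gains sum to 0.00774 − 0.115 = -0.10726.
g_wv = 0.4827 + 0.10726 = 0.59.

0.59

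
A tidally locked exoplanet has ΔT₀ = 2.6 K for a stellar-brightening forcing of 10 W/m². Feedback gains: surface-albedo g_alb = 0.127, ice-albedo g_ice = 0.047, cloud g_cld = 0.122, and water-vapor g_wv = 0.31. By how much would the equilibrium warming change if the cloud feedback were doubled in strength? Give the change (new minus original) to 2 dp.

2.96 K

Original: g = 0.606, ΔT = 2.6/(1−0.606) = 6.5990 K.
With doubled cloud: g' = 0.728, ΔT' = 2.6/(1−0.728) = 9.5588 K.
Change = 9.5588 − 6.5990 = 2.96 K.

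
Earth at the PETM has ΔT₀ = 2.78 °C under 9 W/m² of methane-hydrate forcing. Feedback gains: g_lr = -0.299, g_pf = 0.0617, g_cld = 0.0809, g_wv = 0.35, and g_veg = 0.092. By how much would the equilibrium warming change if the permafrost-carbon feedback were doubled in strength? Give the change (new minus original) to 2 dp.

Original: g = 0.2856, ΔT = 2.78/(1−0.2856) = 3.8914 °C.
With doubled permafrost-carbon: g' = 0.3473, ΔT' = 2.78/(1−0.3473) = 4.2592 °C.
Change = 4.2592 − 3.8914 = 0.37 °C.

0.37 °C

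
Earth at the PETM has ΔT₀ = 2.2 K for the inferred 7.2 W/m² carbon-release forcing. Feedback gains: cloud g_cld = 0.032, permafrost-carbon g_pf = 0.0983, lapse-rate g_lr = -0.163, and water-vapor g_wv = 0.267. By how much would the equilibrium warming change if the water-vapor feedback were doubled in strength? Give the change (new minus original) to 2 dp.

1.54 K

Original: g = 0.2343, ΔT = 2.2/(1−0.2343) = 2.8732 K.
With doubled water-vapor: g' = 0.5013, ΔT' = 2.2/(1−0.5013) = 4.4115 K.
Change = 4.4115 − 2.8732 = 1.54 K.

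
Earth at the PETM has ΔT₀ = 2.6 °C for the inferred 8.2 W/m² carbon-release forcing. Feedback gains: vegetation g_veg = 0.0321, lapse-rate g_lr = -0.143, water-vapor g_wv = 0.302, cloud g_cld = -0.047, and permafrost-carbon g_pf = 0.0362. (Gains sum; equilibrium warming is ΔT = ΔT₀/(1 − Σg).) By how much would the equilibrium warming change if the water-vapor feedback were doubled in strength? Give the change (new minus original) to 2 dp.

1.85 °C

Original: g = 0.1803, ΔT = 2.6/(1−0.1803) = 3.1719 °C.
With doubled water-vapor: g' = 0.4823, ΔT' = 2.6/(1−0.4823) = 5.0222 °C.
Change = 5.0222 − 3.1719 = 1.85 °C.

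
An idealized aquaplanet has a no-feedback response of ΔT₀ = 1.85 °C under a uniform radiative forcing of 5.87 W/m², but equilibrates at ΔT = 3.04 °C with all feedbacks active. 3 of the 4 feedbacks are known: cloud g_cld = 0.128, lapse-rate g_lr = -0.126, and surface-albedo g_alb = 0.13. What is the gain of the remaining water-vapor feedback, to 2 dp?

Amplification A = ΔT/ΔT₀ = 3.04/1.85 = 1.643.
Total gain g = 1 − 1/A = 1 − 1/1.643 = 0.3914.
Known gains sum to 0.128 − 0.126 + 0.13 = 0.132.
g_wv = 0.3914 − 0.132 = 0.26.

0.26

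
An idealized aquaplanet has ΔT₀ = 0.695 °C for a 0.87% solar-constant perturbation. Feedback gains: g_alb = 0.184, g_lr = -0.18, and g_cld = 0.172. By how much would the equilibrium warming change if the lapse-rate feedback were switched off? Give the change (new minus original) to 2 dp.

Original: g = 0.176, ΔT = 0.695/(1−0.176) = 0.8434 °C.
Without lapse-rate: g' = 0.356, ΔT' = 0.695/(1−0.356) = 1.0792 °C.
Change = 1.0792 − 0.8434 = 0.24 °C.

0.24 °C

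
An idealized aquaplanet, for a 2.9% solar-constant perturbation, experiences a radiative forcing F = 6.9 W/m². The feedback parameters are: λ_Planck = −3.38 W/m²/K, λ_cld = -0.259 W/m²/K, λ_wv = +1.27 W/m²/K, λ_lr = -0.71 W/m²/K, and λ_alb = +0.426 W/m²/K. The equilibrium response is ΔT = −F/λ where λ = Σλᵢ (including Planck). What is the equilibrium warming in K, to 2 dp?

Net feedback parameter λ = (−3.38) + (-0.259) + (+1.27) + (-0.71) + (+0.426) = -2.653 W/m²/K.
ΔT = −F/λ = −6.9/(-2.653) = 2.60 K.

2.60 K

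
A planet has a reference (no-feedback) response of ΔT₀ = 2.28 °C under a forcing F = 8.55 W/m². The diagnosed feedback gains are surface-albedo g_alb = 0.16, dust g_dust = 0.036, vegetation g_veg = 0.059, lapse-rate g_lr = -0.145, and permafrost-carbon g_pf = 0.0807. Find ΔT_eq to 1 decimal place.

2.8 °C

Total gain g = 0.16 + 0.036 + 0.059 − 0.145 + 0.0807 = 0.1907.
Amplification A = 1/(1 − 0.1907) = 1.236.
ΔT = 2.28 × 1.236 = 2.8 °C.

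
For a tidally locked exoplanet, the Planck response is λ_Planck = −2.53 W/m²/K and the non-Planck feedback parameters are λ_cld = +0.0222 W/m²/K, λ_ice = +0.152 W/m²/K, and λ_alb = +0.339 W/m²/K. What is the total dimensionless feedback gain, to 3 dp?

Convert to gains: g_cld = 0.0222/2.53 = 0.008775; g_ice = 0.152/2.53 = 0.06008; g_alb = 0.339/2.53 = 0.134.
Total gain g = 0.202855.

0.203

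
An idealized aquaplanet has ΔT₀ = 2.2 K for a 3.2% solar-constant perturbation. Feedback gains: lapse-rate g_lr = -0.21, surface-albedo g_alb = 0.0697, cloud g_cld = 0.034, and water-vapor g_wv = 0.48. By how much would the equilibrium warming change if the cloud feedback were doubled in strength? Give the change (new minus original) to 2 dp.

Original: g = 0.3737, ΔT = 2.2/(1−0.3737) = 3.5127 K.
With doubled cloud: g' = 0.4077, ΔT' = 2.2/(1−0.4077) = 3.7143 K.
Change = 3.7143 − 3.5127 = 0.20 K.

0.20 K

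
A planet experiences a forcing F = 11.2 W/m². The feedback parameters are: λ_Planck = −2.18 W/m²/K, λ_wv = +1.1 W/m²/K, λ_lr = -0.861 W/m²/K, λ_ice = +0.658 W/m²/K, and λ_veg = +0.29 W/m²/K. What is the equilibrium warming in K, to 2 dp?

11.28 K

Net feedback parameter λ = (−2.18) + (+1.1) + (-0.861) + (+0.658) + (+0.29) = -0.993 W/m²/K.
ΔT = −F/λ = −11.2/(-0.993) = 11.28 K.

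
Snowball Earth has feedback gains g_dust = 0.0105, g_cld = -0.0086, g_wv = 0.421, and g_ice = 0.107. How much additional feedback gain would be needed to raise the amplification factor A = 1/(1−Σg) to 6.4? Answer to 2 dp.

0.31

Current total gain = 0.5299.
Target gain for A = 6.4: g* = 1 − 1/6.4 = 0.8438.
Additional gain needed = 0.8438 − 0.5299 = 0.31.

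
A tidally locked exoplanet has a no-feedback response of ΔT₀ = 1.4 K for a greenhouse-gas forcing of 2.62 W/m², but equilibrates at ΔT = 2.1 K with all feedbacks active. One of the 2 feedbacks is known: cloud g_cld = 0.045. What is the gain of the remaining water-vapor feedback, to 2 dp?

0.29

Amplification A = ΔT/ΔT₀ = 2.1/1.4 = 1.5.
Total gain g = 1 − 1/A = 1 − 1/1.5 = 0.3333.
The known gain is 0.045.
g_wv = 0.3333 − 0.045 = 0.29.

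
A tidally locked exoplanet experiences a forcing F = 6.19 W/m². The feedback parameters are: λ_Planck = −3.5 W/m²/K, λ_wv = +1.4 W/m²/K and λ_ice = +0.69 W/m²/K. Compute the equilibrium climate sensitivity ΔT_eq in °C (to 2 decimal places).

4.39 °C

Net feedback parameter λ = (−3.5) + (+1.4) + (+0.69) = -1.41 W/m²/K.
ΔT = −F/λ = −6.19/(-1.41) = 4.39 °C.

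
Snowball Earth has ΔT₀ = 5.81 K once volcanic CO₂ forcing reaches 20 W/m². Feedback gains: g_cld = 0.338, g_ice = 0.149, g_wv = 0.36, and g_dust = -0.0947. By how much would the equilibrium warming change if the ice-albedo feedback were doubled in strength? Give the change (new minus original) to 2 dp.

Original: g = 0.7523, ΔT = 5.81/(1−0.7523) = 23.4558 K.
With doubled ice-albedo: g' = 0.9013, ΔT' = 5.81/(1−0.9013) = 58.8652 K.
Change = 58.8652 − 23.4558 = 35.41 K.

35.41 K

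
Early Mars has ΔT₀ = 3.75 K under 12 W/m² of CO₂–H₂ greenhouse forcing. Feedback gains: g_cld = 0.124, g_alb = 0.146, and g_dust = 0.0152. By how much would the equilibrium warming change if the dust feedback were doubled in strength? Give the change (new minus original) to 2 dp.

0.11 K

Original: g = 0.2852, ΔT = 3.75/(1−0.2852) = 5.2462 K.
With doubled dust: g' = 0.3004, ΔT' = 3.75/(1−0.3004) = 5.3602 K.
Change = 5.3602 − 5.2462 = 0.11 K.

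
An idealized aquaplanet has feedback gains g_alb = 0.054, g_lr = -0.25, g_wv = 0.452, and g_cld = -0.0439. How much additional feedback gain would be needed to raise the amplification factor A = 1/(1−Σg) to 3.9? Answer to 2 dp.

0.53

Current total gain = 0.2121.
Target gain for A = 3.9: g* = 1 − 1/3.9 = 0.7436.
Additional gain needed = 0.7436 − 0.2121 = 0.53.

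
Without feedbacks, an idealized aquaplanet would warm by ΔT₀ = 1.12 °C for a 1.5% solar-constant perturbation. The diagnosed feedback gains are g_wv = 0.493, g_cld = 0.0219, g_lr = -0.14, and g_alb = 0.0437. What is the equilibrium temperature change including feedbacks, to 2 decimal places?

Total gain g = 0.493 + 0.0219 − 0.14 + 0.0437 = 0.4186.
Amplification A = 1/(1 − 0.4186) = 1.72.
ΔT = 1.12 × 1.72 = 1.93 °C.

1.93 °C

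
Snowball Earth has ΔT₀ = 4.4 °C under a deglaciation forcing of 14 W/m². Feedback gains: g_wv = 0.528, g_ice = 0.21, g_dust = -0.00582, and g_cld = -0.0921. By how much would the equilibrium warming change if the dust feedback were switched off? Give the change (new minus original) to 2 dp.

Original: g = 0.64008, ΔT = 4.4/(1−0.64008) = 12.2249 °C.
Without dust: g' = 0.6459, ΔT' = 4.4/(1−0.6459) = 12.4259 °C.
Change = 12.4259 − 12.2249 = 0.20 °C.

0.20 °C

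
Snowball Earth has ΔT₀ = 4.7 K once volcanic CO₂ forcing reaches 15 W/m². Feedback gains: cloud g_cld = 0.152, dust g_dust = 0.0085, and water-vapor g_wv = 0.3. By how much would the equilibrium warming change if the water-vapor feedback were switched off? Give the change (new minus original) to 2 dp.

Original: g = 0.4605, ΔT = 4.7/(1−0.4605) = 8.7118 K.
Without water-vapor: g' = 0.1605, ΔT' = 4.7/(1−0.1605) = 5.5986 K.
Change = 5.5986 − 8.7118 = -3.11 K.

-3.11 K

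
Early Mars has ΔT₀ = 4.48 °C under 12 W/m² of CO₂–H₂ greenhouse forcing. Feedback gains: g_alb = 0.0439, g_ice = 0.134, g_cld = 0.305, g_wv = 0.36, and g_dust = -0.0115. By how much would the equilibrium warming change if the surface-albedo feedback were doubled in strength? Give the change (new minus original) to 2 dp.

Original: g = 0.8314, ΔT = 4.48/(1−0.8314) = 26.5718 °C.
With doubled surface-albedo: g' = 0.8753, ΔT' = 4.48/(1−0.8753) = 35.9262 °C.
Change = 35.9262 − 26.5718 = 9.35 °C.

9.35 °C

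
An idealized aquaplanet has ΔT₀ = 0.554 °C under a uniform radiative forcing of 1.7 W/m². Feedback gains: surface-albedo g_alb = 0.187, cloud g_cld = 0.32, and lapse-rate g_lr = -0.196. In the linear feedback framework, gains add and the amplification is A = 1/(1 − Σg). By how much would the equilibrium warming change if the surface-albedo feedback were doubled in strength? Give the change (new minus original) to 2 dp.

0.30 °C

Original: g = 0.311, ΔT = 0.554/(1−0.311) = 0.8041 °C.
With doubled surface-albedo: g' = 0.498, ΔT' = 0.554/(1−0.498) = 1.1036 °C.
Change = 1.1036 − 0.8041 = 0.30 °C.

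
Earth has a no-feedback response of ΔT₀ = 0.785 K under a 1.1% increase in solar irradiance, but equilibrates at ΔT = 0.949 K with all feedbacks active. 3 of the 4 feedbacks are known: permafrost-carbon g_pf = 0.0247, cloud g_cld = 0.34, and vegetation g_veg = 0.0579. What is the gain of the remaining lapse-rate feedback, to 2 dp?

Amplification A = ΔT/ΔT₀ = 0.949/0.785 = 1.209.
Total gain g = 1 − 1/A = 1 − 1/1.209 = 0.1729.
Known gains sum to 0.0247 + 0.34 + 0.0579 = 0.4226.
g_lr = 0.1729 − 0.4226 = -0.25.

-0.25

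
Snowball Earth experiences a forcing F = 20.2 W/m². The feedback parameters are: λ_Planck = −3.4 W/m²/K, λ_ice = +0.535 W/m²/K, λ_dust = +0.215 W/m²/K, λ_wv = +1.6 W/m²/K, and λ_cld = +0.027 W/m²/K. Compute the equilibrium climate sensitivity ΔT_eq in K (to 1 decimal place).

Net feedback parameter λ = (−3.4) + (+0.535) + (+0.215) + (+1.6) + (+0.027) = -1.023 W/m²/K.
ΔT = −F/λ = −20.2/(-1.023) = 19.7 K.

19.7 K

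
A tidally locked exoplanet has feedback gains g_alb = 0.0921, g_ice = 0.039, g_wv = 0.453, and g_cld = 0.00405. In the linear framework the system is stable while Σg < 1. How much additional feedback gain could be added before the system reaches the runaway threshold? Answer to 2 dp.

0.41

Current total gain = 0.0921 + 0.039 + 0.453 + 0.00405 = 0.58815.
Margin to runaway = 1 − 0.58815 = 0.41.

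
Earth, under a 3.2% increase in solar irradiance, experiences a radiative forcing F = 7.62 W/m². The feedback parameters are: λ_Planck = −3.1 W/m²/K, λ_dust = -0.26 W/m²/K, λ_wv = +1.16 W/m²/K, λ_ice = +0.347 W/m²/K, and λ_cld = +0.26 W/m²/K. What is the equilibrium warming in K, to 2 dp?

4.78 K

Net feedback parameter λ = (−3.1) + (-0.26) + (+1.16) + (+0.347) + (+0.26) = -1.593 W/m²/K.
ΔT = −F/λ = −7.62/(-1.593) = 4.78 K.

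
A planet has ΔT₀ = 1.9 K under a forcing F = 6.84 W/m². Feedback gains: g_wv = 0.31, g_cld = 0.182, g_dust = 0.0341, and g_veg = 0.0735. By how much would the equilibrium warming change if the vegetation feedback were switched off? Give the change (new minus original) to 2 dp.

-0.74 K

Original: g = 0.5996, ΔT = 1.9/(1−0.5996) = 4.7453 K.
Without vegetation: g' = 0.5261, ΔT' = 1.9/(1−0.5261) = 4.0093 K.
Change = 4.0093 − 4.7453 = -0.74 K.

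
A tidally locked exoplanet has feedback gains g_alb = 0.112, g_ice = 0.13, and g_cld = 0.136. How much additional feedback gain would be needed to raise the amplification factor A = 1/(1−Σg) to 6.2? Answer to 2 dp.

Current total gain = 0.378.
Target gain for A = 6.2: g* = 1 − 1/6.2 = 0.8387.
Additional gain needed = 0.8387 − 0.378 = 0.46.

0.46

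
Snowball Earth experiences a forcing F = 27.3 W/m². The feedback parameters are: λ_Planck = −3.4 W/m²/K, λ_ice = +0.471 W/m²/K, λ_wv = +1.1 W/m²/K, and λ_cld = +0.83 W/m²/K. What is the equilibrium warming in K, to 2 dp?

Net feedback parameter λ = (−3.4) + (+0.471) + (+1.1) + (+0.83) = -0.999 W/m²/K.
ΔT = −F/λ = −27.3/(-0.999) = 27.33 K.

27.33 K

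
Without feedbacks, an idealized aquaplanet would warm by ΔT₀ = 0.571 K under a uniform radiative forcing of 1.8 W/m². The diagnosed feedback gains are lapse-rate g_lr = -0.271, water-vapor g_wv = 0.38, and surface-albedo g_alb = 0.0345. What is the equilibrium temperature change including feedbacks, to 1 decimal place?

0.7 K

Total gain g = -0.271 + 0.38 + 0.0345 = 0.1435.
Amplification A = 1/(1 − 0.1435) = 1.168.
ΔT = 0.571 × 1.168 = 0.7 K.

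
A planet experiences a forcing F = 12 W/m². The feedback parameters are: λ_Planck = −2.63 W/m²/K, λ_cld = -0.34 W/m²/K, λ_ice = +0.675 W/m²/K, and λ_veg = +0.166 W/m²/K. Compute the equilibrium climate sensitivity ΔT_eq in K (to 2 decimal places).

5.64 K

Net feedback parameter λ = (−2.63) + (-0.34) + (+0.675) + (+0.166) = -2.129 W/m²/K.
ΔT = −F/λ = −12/(-2.129) = 5.64 K.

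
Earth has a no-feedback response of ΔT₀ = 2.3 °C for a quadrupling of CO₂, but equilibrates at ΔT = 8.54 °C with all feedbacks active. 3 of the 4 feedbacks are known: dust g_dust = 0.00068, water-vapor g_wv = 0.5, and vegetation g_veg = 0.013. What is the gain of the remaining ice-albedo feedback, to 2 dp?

Amplification A = ΔT/ΔT₀ = 8.54/2.3 = 3.713.
Total gain g = 1 − 1/A = 1 − 1/3.713 = 0.7307.
Known gains sum to 0.00068 + 0.5 + 0.013 = 0.51368.
g_ice = 0.7307 − 0.51368 = 0.22.

0.22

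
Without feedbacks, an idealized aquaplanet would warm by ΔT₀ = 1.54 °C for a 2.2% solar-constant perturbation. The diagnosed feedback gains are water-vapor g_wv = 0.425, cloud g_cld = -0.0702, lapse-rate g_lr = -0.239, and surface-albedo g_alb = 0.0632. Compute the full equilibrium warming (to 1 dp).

1.9 °C

Total gain g = 0.425 − 0.0702 − 0.239 + 0.0632 = 0.179.
Amplification A = 1/(1 − 0.179) = 1.218.
ΔT = 1.54 × 1.218 = 1.9 °C.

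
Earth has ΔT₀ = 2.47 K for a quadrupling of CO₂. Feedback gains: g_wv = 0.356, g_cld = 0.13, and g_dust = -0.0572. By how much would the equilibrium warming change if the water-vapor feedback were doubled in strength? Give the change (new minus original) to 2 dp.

7.15 K

Original: g = 0.4288, ΔT = 2.47/(1−0.4288) = 4.3242 K.
With doubled water-vapor: g' = 0.7848, ΔT' = 2.47/(1−0.7848) = 11.4777 K.
Change = 11.4777 − 4.3242 = 7.15 K.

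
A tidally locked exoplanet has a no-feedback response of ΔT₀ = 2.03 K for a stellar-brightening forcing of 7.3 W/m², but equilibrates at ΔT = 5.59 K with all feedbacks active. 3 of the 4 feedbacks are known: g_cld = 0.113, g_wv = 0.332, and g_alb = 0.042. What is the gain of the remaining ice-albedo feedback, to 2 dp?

0.15

Amplification A = ΔT/ΔT₀ = 5.59/2.03 = 2.754.
Total gain g = 1 − 1/A = 1 − 1/2.754 = 0.6369.
Known gains sum to 0.113 + 0.332 + 0.042 = 0.487.
g_ice = 0.6369 − 0.487 = 0.15.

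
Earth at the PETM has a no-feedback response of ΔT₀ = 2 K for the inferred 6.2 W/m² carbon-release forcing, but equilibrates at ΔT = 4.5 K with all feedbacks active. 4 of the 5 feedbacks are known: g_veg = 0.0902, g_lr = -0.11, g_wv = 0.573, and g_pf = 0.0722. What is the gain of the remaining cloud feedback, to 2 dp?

Amplification A = ΔT/ΔT₀ = 4.5/2 = 2.25.
Total gain g = 1 − 1/A = 1 − 1/2.25 = 0.5556.
Known gains sum to 0.0902 − 0.11 + 0.573 + 0.0722 = 0.6254.
g_cld = 0.5556 − 0.6254 = -0.07.

-0.07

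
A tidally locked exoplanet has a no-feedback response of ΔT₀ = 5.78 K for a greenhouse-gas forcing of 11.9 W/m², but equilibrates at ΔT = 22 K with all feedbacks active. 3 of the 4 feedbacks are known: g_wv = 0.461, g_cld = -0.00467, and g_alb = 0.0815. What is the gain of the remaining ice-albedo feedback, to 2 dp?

0.20

Amplification A = ΔT/ΔT₀ = 22/5.78 = 3.806.
Total gain g = 1 − 1/A = 1 − 1/3.806 = 0.7373.
Known gains sum to 0.461 − 0.00467 + 0.0815 = 0.53783.
g_ice = 0.7373 − 0.53783 = 0.20.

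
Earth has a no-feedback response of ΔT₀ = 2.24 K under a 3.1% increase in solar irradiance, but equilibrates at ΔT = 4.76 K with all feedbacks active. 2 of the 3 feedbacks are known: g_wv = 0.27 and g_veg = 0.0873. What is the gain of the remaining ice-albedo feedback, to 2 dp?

Amplification A = ΔT/ΔT₀ = 4.76/2.24 = 2.125.
Total gain g = 1 − 1/A = 1 − 1/2.125 = 0.5294.
Known gains sum to 0.27 + 0.0873 = 0.3573.
g_ice = 0.5294 − 0.3573 = 0.17.

0.17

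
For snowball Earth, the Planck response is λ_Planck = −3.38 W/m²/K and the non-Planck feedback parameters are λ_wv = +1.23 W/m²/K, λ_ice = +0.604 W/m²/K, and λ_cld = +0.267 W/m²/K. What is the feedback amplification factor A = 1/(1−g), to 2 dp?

Convert to gains: g_wv = 1.23/3.38 = 0.3639; g_ice = 0.604/3.38 = 0.1787; g_cld = 0.267/3.38 = 0.07899.
Total gain g = 0.62159.
A = 1/(1 − 0.62159) = 2.64.

2.64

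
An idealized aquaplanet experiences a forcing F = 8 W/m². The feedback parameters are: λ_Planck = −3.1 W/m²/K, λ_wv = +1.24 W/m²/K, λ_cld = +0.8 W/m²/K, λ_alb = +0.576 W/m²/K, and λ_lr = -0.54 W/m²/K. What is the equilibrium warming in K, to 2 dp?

Net feedback parameter λ = (−3.1) + (+1.24) + (+0.8) + (+0.576) + (-0.54) = -1.024 W/m²/K.
ΔT = −F/λ = −8/(-1.024) = 7.81 K.

7.81 K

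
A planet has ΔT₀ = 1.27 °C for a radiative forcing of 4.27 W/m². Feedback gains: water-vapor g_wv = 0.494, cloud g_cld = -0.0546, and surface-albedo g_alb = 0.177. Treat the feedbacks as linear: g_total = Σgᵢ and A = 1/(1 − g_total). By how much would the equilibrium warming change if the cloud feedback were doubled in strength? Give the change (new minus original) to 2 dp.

-0.41 °C

Original: g = 0.6164, ΔT = 1.27/(1−0.6164) = 3.3107 °C.
With doubled cloud: g' = 0.5618, ΔT' = 1.27/(1−0.5618) = 2.8982 °C.
Change = 2.8982 − 3.3107 = -0.41 °C.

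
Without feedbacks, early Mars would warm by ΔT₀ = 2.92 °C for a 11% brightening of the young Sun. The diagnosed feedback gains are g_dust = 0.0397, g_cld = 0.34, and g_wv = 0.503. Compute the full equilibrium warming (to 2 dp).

24.89 °C

Total gain g = 0.0397 + 0.34 + 0.503 = 0.8827.
Amplification A = 1/(1 − 0.8827) = 8.525.
ΔT = 2.92 × 8.525 = 24.89 °C.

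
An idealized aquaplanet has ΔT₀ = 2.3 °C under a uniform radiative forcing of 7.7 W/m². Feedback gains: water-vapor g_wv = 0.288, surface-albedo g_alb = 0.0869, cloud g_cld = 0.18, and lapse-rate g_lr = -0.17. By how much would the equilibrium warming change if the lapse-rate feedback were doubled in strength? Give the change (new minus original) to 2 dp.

Original: g = 0.3849, ΔT = 2.3/(1−0.3849) = 3.7392 °C.
With doubled lapse-rate: g' = 0.2149, ΔT' = 2.3/(1−0.2149) = 2.9296 °C.
Change = 2.9296 − 3.7392 = -0.81 °C.

-0.81 °C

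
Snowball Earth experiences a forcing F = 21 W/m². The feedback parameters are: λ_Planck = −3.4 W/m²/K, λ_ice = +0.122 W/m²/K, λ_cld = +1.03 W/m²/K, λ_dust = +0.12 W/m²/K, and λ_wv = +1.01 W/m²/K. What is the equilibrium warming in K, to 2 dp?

18.78 K

Net feedback parameter λ = (−3.4) + (+0.122) + (+1.03) + (+0.12) + (+1.01) = -1.118 W/m²/K.
ΔT = −F/λ = −21/(-1.118) = 18.78 K.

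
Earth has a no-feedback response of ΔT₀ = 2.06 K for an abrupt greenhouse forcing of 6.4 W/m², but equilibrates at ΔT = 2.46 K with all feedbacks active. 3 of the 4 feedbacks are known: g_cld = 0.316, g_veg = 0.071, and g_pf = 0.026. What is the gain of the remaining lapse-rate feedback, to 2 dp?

-0.25

Amplification A = ΔT/ΔT₀ = 2.46/2.06 = 1.194.
Total gain g = 1 − 1/A = 1 − 1/1.194 = 0.1625.
Known gains sum to 0.316 + 0.071 + 0.026 = 0.413.
g_lr = 0.1625 − 0.413 = -0.25.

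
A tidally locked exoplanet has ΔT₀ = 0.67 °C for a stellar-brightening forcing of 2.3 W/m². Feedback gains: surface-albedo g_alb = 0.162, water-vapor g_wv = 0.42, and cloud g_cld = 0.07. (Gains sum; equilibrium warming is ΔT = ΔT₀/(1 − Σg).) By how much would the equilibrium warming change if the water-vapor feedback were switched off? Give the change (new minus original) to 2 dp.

-1.05 °C

Original: g = 0.652, ΔT = 0.67/(1−0.652) = 1.9253 °C.
Without water-vapor: g' = 0.232, ΔT' = 0.67/(1−0.232) = 0.8724 °C.
Change = 0.8724 − 1.9253 = -1.05 °C.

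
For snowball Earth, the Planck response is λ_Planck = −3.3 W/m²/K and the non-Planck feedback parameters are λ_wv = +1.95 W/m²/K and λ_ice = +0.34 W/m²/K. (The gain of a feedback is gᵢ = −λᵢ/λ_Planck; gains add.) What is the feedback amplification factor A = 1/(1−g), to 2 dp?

Convert to gains: g_wv = 1.95/3.3 = 0.5909; g_ice = 0.34/3.3 = 0.103.
Total gain g = 0.6939.
A = 1/(1 − 0.6939) = 3.27.

3.27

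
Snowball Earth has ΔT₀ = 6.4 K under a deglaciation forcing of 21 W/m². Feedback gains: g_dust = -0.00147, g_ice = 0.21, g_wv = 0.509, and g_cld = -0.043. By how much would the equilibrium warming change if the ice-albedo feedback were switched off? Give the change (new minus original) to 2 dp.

-7.71 K

Original: g = 0.67453, ΔT = 6.4/(1−0.67453) = 19.6639 K.
Without ice-albedo: g' = 0.46453, ΔT' = 6.4/(1−0.46453) = 11.9521 K.
Change = 11.9521 − 19.6639 = -7.71 K.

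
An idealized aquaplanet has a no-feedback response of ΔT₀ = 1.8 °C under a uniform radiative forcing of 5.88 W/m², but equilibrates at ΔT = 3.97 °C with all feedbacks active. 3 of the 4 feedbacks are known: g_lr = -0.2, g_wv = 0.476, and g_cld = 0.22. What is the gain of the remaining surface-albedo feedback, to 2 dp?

Amplification A = ΔT/ΔT₀ = 3.97/1.8 = 2.206.
Total gain g = 1 − 1/A = 1 − 1/2.206 = 0.5467.
Known gains sum to -0.2 + 0.476 + 0.22 = 0.496.
g_alb = 0.5467 − 0.496 = 0.05.

0.05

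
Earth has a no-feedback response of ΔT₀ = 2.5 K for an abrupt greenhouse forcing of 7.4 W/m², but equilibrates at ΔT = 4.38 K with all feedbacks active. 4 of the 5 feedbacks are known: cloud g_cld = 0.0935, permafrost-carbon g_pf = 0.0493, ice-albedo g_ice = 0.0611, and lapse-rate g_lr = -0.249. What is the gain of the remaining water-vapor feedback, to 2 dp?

Amplification A = ΔT/ΔT₀ = 4.38/2.5 = 1.752.
Total gain g = 1 − 1/A = 1 − 1/1.752 = 0.4292.
Known gains sum to 0.0935 + 0.0493 + 0.0611 − 0.249 = -0.0451.
g_wv = 0.4292 + 0.0451 = 0.47.

0.47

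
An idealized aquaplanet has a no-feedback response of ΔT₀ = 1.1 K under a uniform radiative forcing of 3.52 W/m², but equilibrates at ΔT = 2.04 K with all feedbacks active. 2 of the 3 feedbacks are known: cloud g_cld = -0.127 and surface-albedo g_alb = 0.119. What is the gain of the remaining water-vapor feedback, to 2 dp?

0.47

Amplification A = ΔT/ΔT₀ = 2.04/1.1 = 1.855.
Total gain g = 1 − 1/A = 1 − 1/1.855 = 0.4609.
Known gains sum to -0.127 + 0.119 = -0.008.
g_wv = 0.4609 + 0.008 = 0.47.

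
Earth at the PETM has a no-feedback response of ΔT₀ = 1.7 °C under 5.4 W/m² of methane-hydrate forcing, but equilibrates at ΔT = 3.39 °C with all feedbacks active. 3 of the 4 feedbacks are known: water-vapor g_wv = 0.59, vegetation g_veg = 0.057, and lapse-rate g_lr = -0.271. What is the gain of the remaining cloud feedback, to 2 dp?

Amplification A = ΔT/ΔT₀ = 3.39/1.7 = 1.994.
Total gain g = 1 − 1/A = 1 − 1/1.994 = 0.4985.
Known gains sum to 0.59 + 0.057 − 0.271 = 0.376.
g_cld = 0.4985 − 0.376 = 0.12.

0.12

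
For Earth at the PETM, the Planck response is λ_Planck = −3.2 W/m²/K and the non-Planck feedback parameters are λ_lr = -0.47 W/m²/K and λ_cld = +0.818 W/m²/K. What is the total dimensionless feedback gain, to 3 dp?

Convert to gains: g_lr = -0.47/3.2 = -0.1469; g_cld = 0.818/3.2 = 0.2556.
Total gain g = 0.1087.

0.109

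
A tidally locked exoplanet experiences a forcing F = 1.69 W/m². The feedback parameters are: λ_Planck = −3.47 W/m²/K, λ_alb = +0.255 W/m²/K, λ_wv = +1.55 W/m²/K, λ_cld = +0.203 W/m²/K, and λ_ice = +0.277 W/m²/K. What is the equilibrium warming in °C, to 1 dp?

Net feedback parameter λ = (−3.47) + (+0.255) + (+1.55) + (+0.203) + (+0.277) = -1.185 W/m²/K.
ΔT = −F/λ = −1.69/(-1.185) = 1.4 °C.

1.4 °C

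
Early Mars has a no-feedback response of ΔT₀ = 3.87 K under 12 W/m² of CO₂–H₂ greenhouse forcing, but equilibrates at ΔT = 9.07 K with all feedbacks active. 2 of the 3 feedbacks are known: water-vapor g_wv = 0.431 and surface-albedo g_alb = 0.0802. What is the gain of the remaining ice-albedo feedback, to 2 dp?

0.06

Amplification A = ΔT/ΔT₀ = 9.07/3.87 = 2.344.
Total gain g = 1 − 1/A = 1 − 1/2.344 = 0.5734.
Known gains sum to 0.431 + 0.0802 = 0.5112.
g_ice = 0.5734 − 0.5112 = 0.06.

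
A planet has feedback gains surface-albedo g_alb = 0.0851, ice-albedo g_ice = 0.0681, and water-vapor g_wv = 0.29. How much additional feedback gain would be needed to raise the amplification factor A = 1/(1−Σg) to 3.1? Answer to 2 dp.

Current total gain = 0.4432.
Target gain for A = 3.1: g* = 1 − 1/3.1 = 0.6774.
Additional gain needed = 0.6774 − 0.4432 = 0.23.

0.23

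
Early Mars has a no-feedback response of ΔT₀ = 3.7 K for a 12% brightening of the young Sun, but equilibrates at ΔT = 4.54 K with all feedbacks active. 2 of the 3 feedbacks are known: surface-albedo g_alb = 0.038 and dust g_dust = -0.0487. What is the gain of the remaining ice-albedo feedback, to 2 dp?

0.20

Amplification A = ΔT/ΔT₀ = 4.54/3.7 = 1.227.
Total gain g = 1 − 1/A = 1 − 1/1.227 = 0.185.
Known gains sum to 0.038 − 0.0487 = -0.0107.
g_ice = 0.185 + 0.0107 = 0.20.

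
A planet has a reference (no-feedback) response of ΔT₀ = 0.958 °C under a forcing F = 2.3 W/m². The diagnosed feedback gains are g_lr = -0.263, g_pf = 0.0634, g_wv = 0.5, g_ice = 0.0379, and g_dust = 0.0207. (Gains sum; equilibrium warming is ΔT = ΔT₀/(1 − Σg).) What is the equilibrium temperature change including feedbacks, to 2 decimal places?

Total gain g = -0.263 + 0.0634 + 0.5 + 0.0379 + 0.0207 = 0.359.
Amplification A = 1/(1 − 0.359) = 1.56.
ΔT = 0.958 × 1.56 = 1.49 °C.

1.49 °C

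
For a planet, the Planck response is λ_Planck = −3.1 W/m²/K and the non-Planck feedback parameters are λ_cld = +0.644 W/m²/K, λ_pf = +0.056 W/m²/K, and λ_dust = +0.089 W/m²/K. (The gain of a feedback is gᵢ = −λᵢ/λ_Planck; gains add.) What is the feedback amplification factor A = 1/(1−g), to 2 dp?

Convert to gains: g_cld = 0.644/3.1 = 0.2077; g_pf = 0.056/3.1 = 0.01806; g_dust = 0.089/3.1 = 0.02871.
Total gain g = 0.25447.
A = 1/(1 − 0.25447) = 1.34.

1.34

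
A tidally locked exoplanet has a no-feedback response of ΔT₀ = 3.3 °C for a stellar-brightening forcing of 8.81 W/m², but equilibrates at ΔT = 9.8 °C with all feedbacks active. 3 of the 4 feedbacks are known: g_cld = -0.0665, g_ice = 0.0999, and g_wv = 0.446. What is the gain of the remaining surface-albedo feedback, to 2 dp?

0.18

Amplification A = ΔT/ΔT₀ = 9.8/3.3 = 2.97.
Total gain g = 1 − 1/A = 1 − 1/2.97 = 0.6633.
Known gains sum to -0.0665 + 0.0999 + 0.446 = 0.4794.
g_alb = 0.6633 − 0.4794 = 0.18.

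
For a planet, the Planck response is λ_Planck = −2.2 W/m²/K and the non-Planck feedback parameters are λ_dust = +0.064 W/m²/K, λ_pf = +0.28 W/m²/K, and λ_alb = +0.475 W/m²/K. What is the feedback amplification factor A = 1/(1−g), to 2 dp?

1.59

Convert to gains: g_dust = 0.064/2.2 = 0.02909; g_pf = 0.28/2.2 = 0.1273; g_alb = 0.475/2.2 = 0.2159.
Total gain g = 0.37229.
A = 1/(1 − 0.37229) = 1.59.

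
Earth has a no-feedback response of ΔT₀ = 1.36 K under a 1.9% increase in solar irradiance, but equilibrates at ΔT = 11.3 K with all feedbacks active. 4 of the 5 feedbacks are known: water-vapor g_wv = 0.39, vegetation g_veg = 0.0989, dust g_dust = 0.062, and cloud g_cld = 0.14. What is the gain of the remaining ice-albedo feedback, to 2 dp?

0.19

Amplification A = ΔT/ΔT₀ = 11.3/1.36 = 8.309.
Total gain g = 1 − 1/A = 1 − 1/8.309 = 0.8796.
Known gains sum to 0.39 + 0.0989 + 0.062 + 0.14 = 0.6909.
g_ice = 0.8796 − 0.6909 = 0.19.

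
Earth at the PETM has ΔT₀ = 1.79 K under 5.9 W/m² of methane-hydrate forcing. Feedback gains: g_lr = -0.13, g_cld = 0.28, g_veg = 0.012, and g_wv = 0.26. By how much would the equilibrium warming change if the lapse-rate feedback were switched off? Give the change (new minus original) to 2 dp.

0.90 K

Original: g = 0.422, ΔT = 1.79/(1−0.422) = 3.0969 K.
Without lapse-rate: g' = 0.552, ΔT' = 1.79/(1−0.552) = 3.9955 K.
Change = 3.9955 − 3.0969 = 0.90 K.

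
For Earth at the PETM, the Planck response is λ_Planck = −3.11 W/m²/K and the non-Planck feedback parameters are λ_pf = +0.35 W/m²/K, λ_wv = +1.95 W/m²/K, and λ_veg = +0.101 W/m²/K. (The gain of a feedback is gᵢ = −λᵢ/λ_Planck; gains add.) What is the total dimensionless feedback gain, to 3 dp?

Convert to gains: g_pf = 0.35/3.11 = 0.1125; g_wv = 1.95/3.11 = 0.627; g_veg = 0.101/3.11 = 0.03248.
Total gain g = 0.77198.

0.772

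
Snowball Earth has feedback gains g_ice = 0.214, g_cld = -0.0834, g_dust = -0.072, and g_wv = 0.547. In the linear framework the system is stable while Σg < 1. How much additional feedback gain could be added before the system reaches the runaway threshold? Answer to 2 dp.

Current total gain = 0.214 − 0.0834 − 0.072 + 0.547 = 0.6056.
Margin to runaway = 1 − 0.6056 = 0.39.

0.39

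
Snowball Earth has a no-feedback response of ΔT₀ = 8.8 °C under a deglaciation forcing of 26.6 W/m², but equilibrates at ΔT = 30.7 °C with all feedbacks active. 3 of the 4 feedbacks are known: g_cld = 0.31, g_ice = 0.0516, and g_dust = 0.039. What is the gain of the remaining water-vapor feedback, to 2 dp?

0.31

Amplification A = ΔT/ΔT₀ = 30.7/8.8 = 3.489.
Total gain g = 1 − 1/A = 1 − 1/3.489 = 0.7134.
Known gains sum to 0.31 + 0.0516 + 0.039 = 0.4006.
g_wv = 0.7134 − 0.4006 = 0.31.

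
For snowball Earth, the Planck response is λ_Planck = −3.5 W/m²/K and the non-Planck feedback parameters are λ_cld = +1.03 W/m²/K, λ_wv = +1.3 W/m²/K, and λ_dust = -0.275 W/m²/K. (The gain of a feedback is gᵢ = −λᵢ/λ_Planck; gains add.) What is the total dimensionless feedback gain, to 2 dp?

Convert to gains: g_cld = 1.03/3.5 = 0.2943; g_wv = 1.3/3.5 = 0.3714; g_dust = -0.275/3.5 = -0.07857.
Total gain g = 0.58713.

0.59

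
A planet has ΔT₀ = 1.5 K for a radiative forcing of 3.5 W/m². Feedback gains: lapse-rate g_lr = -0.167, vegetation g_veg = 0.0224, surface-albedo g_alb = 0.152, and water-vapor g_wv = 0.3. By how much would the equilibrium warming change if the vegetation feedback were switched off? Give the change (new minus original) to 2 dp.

-0.07 K

Original: g = 0.3074, ΔT = 1.5/(1−0.3074) = 2.1658 K.
Without vegetation: g' = 0.285, ΔT' = 1.5/(1−0.285) = 2.0979 K.
Change = 2.0979 − 2.1658 = -0.07 K.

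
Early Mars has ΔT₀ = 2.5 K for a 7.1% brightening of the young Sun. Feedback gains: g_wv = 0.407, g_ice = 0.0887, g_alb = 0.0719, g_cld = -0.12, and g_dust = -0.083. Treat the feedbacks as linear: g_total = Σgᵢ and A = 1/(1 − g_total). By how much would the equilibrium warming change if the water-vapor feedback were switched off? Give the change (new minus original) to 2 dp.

-1.54 K

Original: g = 0.3646, ΔT = 2.5/(1−0.3646) = 3.9345 K.
Without water-vapor: g' = -0.0424, ΔT' = 2.5/(1+0.0424) = 2.3983 K.
Change = 2.3983 − 3.9345 = -1.54 K.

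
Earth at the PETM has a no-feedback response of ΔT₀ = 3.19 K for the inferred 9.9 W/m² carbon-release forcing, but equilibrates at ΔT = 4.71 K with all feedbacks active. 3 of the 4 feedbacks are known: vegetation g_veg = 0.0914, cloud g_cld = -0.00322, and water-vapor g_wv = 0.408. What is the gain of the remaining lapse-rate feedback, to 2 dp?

Amplification A = ΔT/ΔT₀ = 4.71/3.19 = 1.476.
Total gain g = 1 − 1/A = 1 − 1/1.476 = 0.3225.
Known gains sum to 0.0914 − 0.00322 + 0.408 = 0.49618.
g_lr = 0.3225 − 0.49618 = -0.17.

-0.17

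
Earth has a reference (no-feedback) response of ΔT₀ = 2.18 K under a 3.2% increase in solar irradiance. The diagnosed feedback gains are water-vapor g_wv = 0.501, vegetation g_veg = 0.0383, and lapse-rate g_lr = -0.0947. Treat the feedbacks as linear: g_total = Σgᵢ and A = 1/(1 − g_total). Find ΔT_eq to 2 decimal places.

Total gain g = 0.501 + 0.0383 − 0.0947 = 0.4446.
Amplification A = 1/(1 − 0.4446) = 1.801.
ΔT = 2.18 × 1.801 = 3.93 K.

3.93 K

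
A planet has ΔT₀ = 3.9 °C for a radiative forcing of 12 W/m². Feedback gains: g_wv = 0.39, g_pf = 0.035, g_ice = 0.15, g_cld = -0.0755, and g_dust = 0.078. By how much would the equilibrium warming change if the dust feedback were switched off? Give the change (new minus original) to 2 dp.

-1.44 °C

Original: g = 0.5775, ΔT = 3.9/(1−0.5775) = 9.2308 °C.
Without dust: g' = 0.4995, ΔT' = 3.9/(1−0.4995) = 7.7922 °C.
Change = 7.7922 − 9.2308 = -1.44 °C.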